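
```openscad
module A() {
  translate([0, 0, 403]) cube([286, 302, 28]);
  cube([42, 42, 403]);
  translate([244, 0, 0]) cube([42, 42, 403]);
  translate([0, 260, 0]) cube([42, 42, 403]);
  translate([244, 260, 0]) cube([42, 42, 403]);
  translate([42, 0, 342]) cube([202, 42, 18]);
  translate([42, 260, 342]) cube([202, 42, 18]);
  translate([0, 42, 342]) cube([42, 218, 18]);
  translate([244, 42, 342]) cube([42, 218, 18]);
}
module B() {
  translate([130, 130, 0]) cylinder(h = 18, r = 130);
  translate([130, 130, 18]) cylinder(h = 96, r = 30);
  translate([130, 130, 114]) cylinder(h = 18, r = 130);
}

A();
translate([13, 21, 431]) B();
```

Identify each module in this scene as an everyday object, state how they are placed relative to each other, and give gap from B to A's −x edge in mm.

The spool's min-x is at 13; the stool's min-x is 0; gap = 13 mm.

A is a stool. B is a spool. The spool is on top of the stool, centred. The gap from the spool to the stool's −x edge is 13 mm.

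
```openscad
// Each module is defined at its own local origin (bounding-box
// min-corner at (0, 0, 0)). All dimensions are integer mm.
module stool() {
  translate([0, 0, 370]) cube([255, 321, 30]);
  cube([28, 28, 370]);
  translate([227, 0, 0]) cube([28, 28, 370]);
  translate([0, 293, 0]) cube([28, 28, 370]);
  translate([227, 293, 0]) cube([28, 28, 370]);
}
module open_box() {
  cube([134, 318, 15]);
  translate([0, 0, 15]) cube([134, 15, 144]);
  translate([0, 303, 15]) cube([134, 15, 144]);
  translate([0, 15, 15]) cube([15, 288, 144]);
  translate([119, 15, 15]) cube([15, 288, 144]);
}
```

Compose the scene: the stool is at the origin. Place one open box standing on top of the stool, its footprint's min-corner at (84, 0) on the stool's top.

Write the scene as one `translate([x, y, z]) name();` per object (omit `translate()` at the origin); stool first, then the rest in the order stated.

stool();
translate([84, 0, 400]) open_box();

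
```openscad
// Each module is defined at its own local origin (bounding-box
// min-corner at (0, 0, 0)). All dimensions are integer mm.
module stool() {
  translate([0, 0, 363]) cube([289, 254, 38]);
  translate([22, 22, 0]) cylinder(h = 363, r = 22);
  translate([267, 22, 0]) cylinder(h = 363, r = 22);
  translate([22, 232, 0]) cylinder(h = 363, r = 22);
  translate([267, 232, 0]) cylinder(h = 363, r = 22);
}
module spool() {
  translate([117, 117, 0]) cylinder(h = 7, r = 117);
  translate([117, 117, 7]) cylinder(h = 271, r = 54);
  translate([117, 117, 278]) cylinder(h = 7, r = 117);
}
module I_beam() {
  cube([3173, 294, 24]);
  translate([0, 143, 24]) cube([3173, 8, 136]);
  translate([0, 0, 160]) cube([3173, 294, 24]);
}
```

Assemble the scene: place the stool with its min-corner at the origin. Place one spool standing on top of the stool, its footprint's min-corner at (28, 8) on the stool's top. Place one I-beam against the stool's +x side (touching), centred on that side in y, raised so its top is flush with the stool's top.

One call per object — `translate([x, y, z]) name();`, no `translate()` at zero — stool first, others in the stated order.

stool();
translate([28, 8, 401]) spool();
translate([289, -20, 217]) I_beam();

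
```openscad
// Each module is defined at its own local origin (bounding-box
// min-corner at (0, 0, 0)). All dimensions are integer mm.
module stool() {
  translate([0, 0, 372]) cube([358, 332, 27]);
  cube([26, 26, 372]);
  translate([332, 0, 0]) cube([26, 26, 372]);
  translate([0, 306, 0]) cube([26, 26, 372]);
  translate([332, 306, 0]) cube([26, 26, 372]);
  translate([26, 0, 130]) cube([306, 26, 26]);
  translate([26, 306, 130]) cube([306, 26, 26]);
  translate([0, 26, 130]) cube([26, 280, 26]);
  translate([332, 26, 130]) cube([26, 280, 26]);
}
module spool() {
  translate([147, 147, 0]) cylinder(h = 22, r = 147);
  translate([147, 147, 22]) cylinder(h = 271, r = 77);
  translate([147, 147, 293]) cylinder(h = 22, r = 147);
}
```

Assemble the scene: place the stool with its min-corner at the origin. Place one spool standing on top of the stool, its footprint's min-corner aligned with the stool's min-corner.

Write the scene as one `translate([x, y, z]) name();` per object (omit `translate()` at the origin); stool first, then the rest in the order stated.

stool();
translate([0, 0, 399]) spool();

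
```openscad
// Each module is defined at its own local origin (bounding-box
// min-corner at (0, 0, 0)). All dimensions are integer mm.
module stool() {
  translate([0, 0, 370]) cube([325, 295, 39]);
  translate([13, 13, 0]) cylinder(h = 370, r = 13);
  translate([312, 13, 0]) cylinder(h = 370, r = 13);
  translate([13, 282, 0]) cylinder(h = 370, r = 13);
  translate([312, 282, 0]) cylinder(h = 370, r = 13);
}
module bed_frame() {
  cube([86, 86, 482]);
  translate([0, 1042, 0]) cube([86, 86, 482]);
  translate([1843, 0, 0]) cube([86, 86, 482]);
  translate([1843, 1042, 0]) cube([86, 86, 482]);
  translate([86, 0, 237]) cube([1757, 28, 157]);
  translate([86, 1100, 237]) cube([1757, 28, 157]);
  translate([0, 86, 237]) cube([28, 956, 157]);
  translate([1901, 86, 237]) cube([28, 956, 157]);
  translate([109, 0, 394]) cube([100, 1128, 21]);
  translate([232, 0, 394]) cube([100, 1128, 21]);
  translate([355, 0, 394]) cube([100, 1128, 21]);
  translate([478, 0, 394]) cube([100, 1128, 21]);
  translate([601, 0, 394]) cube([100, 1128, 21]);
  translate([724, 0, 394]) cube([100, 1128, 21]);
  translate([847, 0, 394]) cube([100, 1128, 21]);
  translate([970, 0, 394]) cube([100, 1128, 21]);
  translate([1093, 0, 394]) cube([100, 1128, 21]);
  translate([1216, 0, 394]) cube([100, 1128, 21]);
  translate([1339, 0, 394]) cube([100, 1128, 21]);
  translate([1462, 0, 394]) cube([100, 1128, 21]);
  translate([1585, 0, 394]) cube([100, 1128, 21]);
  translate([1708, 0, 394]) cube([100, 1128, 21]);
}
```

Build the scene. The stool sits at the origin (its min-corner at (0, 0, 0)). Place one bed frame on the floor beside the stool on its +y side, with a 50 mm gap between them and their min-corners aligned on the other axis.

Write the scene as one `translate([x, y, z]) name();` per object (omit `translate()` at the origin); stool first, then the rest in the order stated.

stool();
translate([0, 345, 0]) bed_frame();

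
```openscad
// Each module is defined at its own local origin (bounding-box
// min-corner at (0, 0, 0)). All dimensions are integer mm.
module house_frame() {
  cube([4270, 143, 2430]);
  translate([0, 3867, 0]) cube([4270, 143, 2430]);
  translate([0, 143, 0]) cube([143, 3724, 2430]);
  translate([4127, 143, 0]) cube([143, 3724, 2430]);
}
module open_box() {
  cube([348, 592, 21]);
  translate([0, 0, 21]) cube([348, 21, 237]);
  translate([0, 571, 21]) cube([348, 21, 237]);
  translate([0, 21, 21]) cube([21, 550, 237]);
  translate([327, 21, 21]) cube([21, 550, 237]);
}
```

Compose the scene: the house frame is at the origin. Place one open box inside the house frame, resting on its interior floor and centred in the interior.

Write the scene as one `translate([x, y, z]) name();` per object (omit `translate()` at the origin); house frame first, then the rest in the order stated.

house_frame();
translate([1961, 1709, 0]) open_box();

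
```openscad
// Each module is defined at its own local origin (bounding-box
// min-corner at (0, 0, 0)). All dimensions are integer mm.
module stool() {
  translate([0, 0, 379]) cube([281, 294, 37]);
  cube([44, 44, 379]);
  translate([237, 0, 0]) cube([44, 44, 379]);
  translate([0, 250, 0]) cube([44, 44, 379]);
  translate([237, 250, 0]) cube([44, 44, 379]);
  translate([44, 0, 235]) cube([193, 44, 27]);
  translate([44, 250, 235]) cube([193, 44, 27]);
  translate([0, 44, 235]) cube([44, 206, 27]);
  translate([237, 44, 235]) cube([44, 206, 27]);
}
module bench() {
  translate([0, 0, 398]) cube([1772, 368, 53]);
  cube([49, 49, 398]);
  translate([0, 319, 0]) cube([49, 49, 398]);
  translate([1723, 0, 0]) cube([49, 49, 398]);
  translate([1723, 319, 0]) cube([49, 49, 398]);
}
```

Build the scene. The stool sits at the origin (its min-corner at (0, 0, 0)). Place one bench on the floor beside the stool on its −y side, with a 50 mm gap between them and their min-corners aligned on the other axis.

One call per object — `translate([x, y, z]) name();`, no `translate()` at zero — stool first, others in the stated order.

stool();
translate([0, -418, 0]) bench();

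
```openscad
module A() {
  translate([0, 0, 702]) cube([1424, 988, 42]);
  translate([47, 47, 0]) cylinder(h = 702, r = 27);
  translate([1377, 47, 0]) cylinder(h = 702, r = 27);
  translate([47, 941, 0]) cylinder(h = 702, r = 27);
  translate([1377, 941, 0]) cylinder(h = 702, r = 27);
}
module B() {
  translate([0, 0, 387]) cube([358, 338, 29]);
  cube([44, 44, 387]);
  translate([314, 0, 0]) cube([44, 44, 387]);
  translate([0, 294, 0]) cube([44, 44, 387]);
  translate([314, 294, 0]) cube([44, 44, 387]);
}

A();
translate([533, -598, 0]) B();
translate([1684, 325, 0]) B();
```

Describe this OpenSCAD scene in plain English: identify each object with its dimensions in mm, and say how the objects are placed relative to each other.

A is a rectangular dining table. The top is 1424×988×42 mm with its upper surface at z = 744 mm. It stands on four round legs of 54 mm diameter, each leg's bounding box inset 20 mm from the nearest pair of top edges, running from the floor to the underside of the top.

B is a simple wooden stool: a rectangular seat 358 mm (x) by 338 mm (y), 29 mm thick, top face at z = 416 mm, on four square legs, each 44×44 mm in cross-section. The legs rest on z = 0, each flush with a corner of the seat.

Two stools sit around the table at the −y, +x sides.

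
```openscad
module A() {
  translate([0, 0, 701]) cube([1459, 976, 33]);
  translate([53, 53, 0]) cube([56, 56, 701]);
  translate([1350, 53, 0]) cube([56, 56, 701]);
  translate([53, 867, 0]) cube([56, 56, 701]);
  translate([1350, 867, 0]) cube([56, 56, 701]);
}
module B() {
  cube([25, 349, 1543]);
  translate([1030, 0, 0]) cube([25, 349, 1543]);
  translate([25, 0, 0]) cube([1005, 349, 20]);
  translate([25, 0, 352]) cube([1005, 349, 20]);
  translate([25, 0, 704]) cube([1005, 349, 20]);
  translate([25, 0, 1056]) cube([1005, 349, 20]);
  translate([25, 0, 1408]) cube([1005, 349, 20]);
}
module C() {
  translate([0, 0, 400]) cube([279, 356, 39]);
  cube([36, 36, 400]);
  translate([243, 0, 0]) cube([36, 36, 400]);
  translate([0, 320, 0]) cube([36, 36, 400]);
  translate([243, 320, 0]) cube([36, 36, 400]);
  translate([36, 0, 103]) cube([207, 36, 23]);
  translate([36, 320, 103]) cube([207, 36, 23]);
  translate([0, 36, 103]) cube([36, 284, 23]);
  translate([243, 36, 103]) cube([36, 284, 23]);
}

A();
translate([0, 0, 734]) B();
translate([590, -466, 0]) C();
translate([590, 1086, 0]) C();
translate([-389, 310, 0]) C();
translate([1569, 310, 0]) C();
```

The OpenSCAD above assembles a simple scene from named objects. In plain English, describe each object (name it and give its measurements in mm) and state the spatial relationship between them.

A is a rectangular dining table. The top is 1459×976×33 mm with its upper surface at z = 734 mm. It stands on four 56×56 mm square legs, each inset 53 mm from the nearest pair of top edges, running from the floor to the underside of the top.

B is an open bookshelf. Two side panels, each 25 mm thick, 349 mm deep and 1543 mm tall, stand 1055 mm apart (outside-to-outside). Between them sit 5 shelves, each 20 mm thick and 349 mm deep, spanning the full gap between the sides. The bottom shelf rests on the floor (its underside at z = 0) and the clear gap between one shelf's top and the next shelf's underside is 332 mm.

C is a four-legged stool. The seat is 279×356 mm, 39 mm thick, top at z = 439 mm. It stands on four square legs, each 36×36 mm in cross-section, from z = 0 to the seat underside, each flush with a corner of the seat. Four stretchers, 36 mm wide and 23 mm tall, connect adjacent legs with their undersides at z = 103 mm, each running between the inner faces of the legs it joins and aligned with the legs' outer faces on the other axis.

The bookshelf is on top of the table. Four stools sit around the table at the −y, +y, −x, +x sides.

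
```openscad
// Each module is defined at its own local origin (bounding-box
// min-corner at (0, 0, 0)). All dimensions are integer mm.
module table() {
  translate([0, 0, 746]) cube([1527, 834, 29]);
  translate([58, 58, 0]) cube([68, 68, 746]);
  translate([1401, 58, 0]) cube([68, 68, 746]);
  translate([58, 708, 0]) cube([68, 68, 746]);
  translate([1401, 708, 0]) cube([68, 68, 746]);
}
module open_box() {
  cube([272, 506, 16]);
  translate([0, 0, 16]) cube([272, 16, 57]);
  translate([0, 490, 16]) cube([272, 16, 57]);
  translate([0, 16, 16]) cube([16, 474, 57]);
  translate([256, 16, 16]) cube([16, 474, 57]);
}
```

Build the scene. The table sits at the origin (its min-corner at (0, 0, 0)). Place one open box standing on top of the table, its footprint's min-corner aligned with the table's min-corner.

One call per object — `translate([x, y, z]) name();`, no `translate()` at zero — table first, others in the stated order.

table();
translate([0, 0, 775]) open_box();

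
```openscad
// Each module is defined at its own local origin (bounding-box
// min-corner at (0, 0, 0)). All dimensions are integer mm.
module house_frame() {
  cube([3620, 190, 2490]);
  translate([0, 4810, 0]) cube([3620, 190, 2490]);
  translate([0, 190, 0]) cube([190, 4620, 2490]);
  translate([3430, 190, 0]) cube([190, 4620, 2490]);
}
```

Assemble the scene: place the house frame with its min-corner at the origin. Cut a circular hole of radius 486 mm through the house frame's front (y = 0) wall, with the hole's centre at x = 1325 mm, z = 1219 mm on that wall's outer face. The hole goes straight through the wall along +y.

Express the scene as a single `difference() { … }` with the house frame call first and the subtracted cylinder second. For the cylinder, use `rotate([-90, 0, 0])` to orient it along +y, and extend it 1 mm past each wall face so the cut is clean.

difference() {
  house_frame();
  translate([1325, -1, 1219]) rotate([-90, 0, 0]) cylinder(h = 192, r = 486);
}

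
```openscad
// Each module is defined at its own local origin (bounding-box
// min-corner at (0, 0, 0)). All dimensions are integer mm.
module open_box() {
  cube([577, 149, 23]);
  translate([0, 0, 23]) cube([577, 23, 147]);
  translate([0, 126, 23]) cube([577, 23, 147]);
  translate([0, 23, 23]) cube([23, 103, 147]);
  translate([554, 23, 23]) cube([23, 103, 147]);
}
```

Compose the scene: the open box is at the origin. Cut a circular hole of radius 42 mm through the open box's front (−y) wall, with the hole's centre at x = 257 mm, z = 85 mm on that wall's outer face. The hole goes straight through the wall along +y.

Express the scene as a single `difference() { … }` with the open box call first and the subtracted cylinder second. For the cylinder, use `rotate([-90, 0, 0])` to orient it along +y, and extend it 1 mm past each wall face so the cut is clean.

difference() {
  open_box();
  translate([257, -1, 85]) rotate([-90, 0, 0]) cylinder(h = 25, r = 42);
}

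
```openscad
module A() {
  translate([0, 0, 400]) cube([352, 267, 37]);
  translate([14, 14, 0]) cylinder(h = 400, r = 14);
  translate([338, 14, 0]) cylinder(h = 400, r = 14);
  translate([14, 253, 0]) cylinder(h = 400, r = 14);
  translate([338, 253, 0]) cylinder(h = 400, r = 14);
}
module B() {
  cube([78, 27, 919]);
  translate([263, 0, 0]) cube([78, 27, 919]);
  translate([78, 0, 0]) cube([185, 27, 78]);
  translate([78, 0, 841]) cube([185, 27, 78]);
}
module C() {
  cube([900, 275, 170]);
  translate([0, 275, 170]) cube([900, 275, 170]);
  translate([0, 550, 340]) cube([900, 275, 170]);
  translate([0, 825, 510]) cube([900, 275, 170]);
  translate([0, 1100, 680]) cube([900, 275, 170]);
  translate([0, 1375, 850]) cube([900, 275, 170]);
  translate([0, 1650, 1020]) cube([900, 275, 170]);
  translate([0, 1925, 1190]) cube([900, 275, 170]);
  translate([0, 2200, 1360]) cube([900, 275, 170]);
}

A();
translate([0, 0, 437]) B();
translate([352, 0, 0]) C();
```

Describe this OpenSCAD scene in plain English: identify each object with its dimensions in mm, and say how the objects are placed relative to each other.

A is a four-legged stool. The seat is a 352×267×37 mm slab whose top surface is at z = 437 mm; four round legs, each 28 mm in diameter, run from the floor (z = 0) to the underside of the seat, each leg's axis is inset half a diameter from the nearest pair of seat edges (so the leg's bounding box is flush with the corner).

B is a picture frame with a 185×763 mm rectangular opening (x by z) and a uniform 78 mm border on every side. Frame depth is 27 mm along y. It is built from two vertical stiles running the full outside height and two horizontal rails spanning the gap between the stiles.

C is a straight staircase of 9 solid steps. Each step is 900 mm wide (x), 275 mm deep (y, the going) and 170 mm tall (the rise). The first step rests on the floor; each subsequent step sits one going further in +y and one rise higher in +z, directly behind and above the previous step with no overlap.

The picture frame is on top of the stool. The staircase is against the stool's +x side, with their −y faces flush.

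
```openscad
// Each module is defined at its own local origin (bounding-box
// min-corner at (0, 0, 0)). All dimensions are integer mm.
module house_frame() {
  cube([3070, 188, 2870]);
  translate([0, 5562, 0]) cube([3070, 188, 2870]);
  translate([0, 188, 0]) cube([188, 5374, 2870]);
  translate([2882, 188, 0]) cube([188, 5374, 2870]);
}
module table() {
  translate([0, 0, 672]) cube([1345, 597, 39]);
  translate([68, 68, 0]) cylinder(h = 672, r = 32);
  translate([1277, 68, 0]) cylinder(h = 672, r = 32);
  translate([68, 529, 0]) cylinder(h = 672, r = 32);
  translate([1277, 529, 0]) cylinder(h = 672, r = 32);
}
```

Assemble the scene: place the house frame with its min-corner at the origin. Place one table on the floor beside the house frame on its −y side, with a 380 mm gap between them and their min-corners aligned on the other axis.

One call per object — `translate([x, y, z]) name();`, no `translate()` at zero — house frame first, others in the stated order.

house_frame();
translate([0, -977, 0]) table();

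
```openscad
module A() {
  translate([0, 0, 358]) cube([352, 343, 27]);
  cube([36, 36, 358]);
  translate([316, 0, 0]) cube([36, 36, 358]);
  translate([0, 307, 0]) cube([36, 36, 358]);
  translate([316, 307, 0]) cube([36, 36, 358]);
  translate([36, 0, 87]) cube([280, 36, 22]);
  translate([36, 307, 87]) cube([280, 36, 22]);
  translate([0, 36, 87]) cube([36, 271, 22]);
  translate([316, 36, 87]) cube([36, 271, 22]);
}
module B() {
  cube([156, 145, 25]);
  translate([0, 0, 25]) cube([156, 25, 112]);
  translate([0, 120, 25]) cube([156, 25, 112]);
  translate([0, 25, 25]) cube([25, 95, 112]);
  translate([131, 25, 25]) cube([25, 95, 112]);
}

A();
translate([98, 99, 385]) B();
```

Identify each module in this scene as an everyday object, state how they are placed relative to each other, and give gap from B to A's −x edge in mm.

A is a stool. B is an open box. The open box is on top of the stool, centred. The gap from the open box to the stool's −x edge is 98 mm.

The open box's min-x is at 98; the stool's min-x is 0; gap = 98 mm.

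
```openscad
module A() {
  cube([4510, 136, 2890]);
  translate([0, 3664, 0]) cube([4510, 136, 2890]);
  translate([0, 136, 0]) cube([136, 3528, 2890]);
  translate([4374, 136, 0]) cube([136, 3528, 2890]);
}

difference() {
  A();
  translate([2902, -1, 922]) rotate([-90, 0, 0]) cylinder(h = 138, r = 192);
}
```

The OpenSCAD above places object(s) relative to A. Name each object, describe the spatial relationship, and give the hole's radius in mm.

A is a house frame. The house frame has a circular hole through its front wall. The hole's radius is 192 mm.

The subtracted cylinder has r = 192 mm.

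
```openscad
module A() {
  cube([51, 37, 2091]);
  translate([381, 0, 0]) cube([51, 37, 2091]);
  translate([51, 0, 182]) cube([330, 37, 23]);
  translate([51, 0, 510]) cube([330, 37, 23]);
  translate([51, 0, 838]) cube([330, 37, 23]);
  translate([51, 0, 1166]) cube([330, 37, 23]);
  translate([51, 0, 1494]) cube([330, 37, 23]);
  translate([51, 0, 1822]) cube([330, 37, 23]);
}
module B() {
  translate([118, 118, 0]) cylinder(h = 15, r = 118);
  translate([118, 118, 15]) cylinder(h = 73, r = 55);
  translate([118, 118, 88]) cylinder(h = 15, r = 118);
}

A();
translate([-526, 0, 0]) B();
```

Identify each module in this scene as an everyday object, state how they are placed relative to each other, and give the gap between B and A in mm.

The spool's nearest face is 290 mm from the ladder's −x face.

A is a ladder. B is a spool. The spool is on the floor beside the ladder on its −x side. The gap between the spool and the ladder is 290 mm.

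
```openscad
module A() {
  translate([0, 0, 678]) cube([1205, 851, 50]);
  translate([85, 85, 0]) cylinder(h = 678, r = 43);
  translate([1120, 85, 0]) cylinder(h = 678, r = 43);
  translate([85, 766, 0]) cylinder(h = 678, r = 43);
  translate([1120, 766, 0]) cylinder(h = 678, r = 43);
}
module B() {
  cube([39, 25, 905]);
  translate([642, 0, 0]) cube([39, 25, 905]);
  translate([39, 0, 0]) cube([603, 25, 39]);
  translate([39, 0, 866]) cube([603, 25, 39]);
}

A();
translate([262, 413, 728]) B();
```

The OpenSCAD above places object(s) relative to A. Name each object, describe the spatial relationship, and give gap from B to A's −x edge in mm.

A is a table. B is a picture frame. The picture frame is on top of the table, centred. The gap from the picture frame to the table's −x edge is 262 mm.

The picture frame's min-x is at 262; the table's min-x is 0; gap = 262 mm.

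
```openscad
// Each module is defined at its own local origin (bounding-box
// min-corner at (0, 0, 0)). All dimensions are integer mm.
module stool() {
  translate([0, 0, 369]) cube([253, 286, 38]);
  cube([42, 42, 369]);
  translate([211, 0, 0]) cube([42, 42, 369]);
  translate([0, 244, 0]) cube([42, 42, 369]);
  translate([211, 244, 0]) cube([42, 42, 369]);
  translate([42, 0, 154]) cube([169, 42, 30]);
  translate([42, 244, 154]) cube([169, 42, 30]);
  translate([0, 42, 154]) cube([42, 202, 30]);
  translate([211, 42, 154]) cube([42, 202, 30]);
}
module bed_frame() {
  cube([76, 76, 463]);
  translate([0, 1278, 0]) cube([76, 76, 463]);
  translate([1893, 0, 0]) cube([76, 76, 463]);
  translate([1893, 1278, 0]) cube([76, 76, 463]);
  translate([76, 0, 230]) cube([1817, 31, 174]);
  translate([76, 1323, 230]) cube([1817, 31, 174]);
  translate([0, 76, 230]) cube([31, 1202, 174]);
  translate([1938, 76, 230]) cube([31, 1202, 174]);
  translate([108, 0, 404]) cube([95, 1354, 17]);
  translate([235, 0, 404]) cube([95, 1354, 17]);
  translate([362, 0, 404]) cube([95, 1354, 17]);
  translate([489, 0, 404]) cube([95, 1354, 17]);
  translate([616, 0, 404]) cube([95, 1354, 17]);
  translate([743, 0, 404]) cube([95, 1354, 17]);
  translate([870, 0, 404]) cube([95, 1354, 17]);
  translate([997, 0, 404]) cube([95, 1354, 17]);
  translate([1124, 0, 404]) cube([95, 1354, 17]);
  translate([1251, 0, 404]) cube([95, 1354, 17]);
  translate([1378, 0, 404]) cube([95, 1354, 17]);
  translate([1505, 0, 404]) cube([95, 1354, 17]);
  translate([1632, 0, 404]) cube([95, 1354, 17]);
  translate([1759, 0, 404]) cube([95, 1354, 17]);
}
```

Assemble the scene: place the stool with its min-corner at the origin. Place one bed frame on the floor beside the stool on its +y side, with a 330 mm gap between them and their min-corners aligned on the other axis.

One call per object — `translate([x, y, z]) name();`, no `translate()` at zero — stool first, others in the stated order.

stool();
translate([0, 616, 0]) bed_frame();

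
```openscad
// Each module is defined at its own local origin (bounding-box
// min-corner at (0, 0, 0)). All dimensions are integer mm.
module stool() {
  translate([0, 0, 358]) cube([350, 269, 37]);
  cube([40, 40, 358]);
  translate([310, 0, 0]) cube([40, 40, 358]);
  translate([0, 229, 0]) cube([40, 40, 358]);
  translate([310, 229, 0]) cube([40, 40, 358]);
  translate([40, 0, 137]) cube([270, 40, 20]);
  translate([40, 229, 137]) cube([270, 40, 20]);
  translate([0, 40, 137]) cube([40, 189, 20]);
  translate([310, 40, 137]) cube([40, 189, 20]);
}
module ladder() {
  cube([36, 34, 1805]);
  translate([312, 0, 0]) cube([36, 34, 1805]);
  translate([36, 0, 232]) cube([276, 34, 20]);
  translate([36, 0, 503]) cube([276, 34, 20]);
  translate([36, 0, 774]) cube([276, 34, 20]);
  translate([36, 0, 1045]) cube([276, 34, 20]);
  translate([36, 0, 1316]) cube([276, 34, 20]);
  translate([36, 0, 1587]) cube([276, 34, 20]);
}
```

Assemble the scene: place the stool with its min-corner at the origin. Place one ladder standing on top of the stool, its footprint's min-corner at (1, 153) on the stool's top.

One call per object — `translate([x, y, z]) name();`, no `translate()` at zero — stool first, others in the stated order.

stool();
translate([1, 153, 395]) ladder();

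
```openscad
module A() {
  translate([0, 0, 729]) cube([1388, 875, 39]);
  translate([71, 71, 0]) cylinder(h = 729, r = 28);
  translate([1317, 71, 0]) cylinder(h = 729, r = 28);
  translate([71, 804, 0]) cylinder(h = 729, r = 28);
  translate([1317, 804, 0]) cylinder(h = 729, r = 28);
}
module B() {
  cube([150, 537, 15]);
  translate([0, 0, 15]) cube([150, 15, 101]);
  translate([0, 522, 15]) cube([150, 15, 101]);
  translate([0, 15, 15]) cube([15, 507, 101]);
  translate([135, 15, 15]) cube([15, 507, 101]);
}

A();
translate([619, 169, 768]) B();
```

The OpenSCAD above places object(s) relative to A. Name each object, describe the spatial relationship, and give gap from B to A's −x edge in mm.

A is a table. B is an open box. The open box is on top of the table, centred. The gap from the open box to the table's −x edge is 619 mm.

The open box's min-x is at 619; the table's min-x is 0; gap = 619 mm.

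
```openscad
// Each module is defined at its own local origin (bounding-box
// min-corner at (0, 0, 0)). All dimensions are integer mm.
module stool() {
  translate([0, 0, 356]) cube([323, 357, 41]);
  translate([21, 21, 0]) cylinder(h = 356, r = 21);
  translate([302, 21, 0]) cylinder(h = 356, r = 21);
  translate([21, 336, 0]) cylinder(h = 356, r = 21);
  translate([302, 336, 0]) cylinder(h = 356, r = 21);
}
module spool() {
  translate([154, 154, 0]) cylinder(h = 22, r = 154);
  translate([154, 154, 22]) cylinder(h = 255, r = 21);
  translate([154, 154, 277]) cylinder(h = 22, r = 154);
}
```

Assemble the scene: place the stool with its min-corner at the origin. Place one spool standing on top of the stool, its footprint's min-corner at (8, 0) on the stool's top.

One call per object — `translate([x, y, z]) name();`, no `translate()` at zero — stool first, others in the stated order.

stool();
translate([8, 0, 397]) spool();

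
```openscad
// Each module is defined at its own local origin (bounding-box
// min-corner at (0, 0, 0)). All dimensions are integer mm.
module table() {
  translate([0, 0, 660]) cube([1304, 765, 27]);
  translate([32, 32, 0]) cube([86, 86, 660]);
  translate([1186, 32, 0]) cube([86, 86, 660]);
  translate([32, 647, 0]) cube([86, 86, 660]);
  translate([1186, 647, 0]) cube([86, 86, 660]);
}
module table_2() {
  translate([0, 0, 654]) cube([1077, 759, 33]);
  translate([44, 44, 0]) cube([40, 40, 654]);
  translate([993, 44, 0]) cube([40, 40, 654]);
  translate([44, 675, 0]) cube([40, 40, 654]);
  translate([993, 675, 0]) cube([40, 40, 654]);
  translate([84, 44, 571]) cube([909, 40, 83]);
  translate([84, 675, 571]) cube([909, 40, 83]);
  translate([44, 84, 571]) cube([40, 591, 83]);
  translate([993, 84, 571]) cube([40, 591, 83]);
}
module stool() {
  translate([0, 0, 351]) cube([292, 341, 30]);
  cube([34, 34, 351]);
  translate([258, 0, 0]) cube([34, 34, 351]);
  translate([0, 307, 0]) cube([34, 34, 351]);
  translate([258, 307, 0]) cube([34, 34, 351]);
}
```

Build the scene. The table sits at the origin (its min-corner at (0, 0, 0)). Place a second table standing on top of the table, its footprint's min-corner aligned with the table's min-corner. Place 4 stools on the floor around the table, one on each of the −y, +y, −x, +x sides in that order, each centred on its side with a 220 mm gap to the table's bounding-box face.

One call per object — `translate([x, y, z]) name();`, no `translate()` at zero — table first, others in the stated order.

table();
translate([0, 0, 687]) table_2();
translate([506, -561, 0]) stool();
translate([506, 985, 0]) stool();
translate([-512, 212, 0]) stool();
translate([1524, 212, 0]) stool();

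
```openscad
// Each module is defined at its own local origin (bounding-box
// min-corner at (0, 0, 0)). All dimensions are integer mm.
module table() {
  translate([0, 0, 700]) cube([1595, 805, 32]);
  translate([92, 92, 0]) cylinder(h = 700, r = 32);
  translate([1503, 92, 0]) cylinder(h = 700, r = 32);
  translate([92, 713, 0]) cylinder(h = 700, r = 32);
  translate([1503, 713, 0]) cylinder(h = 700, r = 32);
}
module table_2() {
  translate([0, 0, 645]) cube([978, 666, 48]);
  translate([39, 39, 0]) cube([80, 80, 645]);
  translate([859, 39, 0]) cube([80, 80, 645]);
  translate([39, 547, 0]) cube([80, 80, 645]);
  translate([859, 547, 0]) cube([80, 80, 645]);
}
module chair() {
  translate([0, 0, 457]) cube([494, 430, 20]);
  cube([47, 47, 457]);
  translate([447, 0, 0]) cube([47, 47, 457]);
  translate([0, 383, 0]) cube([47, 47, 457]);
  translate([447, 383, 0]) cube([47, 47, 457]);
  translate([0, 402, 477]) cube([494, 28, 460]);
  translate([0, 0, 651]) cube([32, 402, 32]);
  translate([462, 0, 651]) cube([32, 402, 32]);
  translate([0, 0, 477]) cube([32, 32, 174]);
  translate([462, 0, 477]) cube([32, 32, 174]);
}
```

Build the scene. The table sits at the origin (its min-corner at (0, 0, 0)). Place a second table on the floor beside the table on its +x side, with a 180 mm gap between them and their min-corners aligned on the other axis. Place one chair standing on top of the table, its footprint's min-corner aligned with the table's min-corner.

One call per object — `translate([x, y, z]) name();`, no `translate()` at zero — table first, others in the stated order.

table();
translate([1775, 0, 0]) table_2();
translate([0, 0, 732]) chair();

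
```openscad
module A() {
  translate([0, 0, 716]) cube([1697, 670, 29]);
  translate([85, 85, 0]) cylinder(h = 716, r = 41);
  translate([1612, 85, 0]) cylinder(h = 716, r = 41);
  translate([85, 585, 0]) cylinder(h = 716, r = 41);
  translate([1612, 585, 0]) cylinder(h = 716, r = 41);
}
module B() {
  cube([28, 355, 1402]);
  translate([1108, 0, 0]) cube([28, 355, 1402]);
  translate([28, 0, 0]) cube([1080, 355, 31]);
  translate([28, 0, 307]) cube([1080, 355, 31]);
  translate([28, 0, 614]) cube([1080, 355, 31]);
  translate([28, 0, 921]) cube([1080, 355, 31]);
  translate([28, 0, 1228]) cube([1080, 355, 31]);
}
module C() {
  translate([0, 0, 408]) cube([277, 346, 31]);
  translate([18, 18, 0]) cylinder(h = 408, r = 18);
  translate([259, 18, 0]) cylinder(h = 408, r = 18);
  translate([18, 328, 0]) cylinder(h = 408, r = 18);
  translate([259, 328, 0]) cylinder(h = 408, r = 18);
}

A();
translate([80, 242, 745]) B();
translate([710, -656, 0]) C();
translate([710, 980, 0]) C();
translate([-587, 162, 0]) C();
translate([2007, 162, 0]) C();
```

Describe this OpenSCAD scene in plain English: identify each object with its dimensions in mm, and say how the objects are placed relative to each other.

A is a rectangular dining table. The top is 1697×670×29 mm with its upper surface at z = 745 mm. It stands on four round legs of 82 mm diameter, each leg's bounding box inset 44 mm from the nearest pair of top edges, running from the floor to the underside of the top.

B is a bookshelf 1136 mm wide overall, 355 mm deep and 1402 mm tall. The two sides are 28 mm thick vertical panels. 5 horizontal shelves of 31 mm thickness span between the inner faces of the sides; the lowest shelf sits on the floor and shelves are stacked with a clear vertical gap of 276 mm between each pair.

C is a four-legged stool. The seat is a 277×346×31 mm slab whose top surface is at z = 439 mm; four round legs, each 36 mm in diameter, run from the floor (z = 0) to the underside of the seat, each leg's axis is inset half a diameter from the nearest pair of seat edges (so the leg's bounding box is flush with the corner).

The bookshelf is on top of the table. Four stools sit around the table at the −y, +y, −x, +x sides.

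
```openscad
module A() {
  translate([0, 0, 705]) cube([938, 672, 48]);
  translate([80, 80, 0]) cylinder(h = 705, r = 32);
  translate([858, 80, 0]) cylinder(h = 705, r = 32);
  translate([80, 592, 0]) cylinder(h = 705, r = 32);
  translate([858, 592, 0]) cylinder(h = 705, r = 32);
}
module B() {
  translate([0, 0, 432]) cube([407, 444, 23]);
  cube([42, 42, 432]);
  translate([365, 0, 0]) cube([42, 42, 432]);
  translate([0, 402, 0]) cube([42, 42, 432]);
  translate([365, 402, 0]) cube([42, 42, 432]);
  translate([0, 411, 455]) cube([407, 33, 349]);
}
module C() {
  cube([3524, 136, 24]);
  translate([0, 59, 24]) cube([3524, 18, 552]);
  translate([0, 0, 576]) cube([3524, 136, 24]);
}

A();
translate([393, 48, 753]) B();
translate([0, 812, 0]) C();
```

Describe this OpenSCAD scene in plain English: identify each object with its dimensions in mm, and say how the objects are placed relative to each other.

A is a rectangular dining table. The top is 938×672×48 mm with its upper surface at z = 753 mm. It stands on four round legs of 64 mm diameter, each leg's bounding box inset 48 mm from the nearest pair of top edges, running from the floor to the underside of the top.

B is a chair. The seat is a 407×444×23 mm slab with its top at z = 455 mm, on four 42×42 mm corner legs (flush with the seat edges, standing on z = 0). A flat backrest 33 mm thick, 349 mm tall, spans the full seat width and rises from the seat top along its +y edge, rear face flush with the rear of the seat.

C is an I-beam lying along x, 3524 mm long. Overall section height 600 mm. Two flanges 136 mm wide (y) and 24 mm thick, one on the floor and one at the top; a web 18 mm thick runs between them, centred on the flange width.

The chair is on top of the table. The I-beam is on the floor beside the table on its +y side.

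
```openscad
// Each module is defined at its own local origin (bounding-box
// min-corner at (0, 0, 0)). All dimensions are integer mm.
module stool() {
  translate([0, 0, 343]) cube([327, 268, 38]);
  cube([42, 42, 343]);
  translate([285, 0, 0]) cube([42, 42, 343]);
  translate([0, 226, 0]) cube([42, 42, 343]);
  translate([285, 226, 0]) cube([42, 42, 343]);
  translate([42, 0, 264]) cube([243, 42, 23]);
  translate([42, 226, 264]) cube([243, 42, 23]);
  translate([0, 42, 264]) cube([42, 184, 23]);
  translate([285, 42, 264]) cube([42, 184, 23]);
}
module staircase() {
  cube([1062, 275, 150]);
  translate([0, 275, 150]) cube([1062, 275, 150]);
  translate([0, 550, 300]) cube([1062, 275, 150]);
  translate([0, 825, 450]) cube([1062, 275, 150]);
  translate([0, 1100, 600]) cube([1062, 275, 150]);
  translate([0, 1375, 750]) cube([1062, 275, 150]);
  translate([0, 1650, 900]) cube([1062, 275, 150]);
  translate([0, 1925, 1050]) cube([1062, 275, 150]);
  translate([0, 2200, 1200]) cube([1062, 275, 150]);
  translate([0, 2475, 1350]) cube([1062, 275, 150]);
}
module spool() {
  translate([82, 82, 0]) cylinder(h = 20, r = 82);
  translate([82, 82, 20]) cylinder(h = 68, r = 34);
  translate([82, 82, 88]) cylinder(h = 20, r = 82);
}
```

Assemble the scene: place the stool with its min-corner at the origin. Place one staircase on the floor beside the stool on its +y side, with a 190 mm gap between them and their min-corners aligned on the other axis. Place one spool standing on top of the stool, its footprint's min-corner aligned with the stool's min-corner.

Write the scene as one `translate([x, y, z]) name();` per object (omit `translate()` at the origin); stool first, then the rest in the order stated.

stool();
translate([0, 458, 0]) staircase();
translate([0, 0, 381]) spool();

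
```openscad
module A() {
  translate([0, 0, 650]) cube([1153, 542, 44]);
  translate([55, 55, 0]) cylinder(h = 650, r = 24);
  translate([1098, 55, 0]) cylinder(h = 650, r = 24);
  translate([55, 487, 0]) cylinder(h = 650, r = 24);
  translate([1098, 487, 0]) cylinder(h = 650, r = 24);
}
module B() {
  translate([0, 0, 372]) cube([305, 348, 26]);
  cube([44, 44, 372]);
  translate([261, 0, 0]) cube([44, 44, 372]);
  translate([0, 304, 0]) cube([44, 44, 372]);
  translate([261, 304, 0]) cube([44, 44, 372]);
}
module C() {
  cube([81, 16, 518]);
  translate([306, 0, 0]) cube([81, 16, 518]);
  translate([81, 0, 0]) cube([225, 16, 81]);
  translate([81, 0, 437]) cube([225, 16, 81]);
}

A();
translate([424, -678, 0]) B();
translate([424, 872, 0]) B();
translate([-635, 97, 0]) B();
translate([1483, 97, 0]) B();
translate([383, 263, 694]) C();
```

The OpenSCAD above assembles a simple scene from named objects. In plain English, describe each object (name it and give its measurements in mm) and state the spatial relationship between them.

A is a rectangular dining table. The top is 1153×542×44 mm with its upper surface at z = 694 mm. It stands on four round legs of 48 mm diameter, each leg's bounding box inset 31 mm from the nearest pair of top edges, running from the floor to the underside of the top.

B is a four-legged stool. The seat is a 305×348×26 mm slab whose top surface is at z = 398 mm; four square legs, each 44×44 mm in cross-section, run from the floor (z = 0) to the underside of the seat, each flush with a corner of the seat.

C is a picture frame with a 225×356 mm rectangular opening (x by z) and a uniform 81 mm border on every side. Frame depth is 16 mm along y. It is built from two vertical stiles running the full outside height and two horizontal rails spanning the gap between the stiles.

Four stools sit around the table at the −y, +y, −x, +x sides. The picture frame is on top of the table, centred.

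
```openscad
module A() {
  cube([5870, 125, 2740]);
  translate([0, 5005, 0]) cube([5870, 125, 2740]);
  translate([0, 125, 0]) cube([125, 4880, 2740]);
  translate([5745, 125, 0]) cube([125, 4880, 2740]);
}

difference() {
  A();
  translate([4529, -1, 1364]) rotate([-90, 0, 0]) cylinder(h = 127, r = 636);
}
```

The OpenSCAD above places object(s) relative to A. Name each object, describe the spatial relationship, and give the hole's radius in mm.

A is a house frame. The house frame has a circular hole through its front wall. The hole's radius is 636 mm.

The subtracted cylinder has r = 636 mm.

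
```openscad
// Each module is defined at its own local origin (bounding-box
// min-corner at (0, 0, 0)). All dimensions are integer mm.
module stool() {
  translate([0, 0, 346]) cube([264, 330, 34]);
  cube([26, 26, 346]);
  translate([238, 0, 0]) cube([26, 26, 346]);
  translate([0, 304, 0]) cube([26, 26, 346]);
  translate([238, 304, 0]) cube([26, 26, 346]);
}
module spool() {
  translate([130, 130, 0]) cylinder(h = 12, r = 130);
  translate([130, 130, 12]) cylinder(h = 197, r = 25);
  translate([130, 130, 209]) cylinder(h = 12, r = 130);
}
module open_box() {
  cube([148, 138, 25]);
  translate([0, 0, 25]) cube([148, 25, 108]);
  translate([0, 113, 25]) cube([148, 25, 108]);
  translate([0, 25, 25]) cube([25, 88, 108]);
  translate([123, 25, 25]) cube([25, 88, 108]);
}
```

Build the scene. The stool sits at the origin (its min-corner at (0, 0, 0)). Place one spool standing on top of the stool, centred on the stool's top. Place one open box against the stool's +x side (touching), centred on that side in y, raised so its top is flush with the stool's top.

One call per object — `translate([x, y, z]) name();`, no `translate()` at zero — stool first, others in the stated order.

stool();
translate([2, 35, 380]) spool();
translate([264, 96, 247]) open_box();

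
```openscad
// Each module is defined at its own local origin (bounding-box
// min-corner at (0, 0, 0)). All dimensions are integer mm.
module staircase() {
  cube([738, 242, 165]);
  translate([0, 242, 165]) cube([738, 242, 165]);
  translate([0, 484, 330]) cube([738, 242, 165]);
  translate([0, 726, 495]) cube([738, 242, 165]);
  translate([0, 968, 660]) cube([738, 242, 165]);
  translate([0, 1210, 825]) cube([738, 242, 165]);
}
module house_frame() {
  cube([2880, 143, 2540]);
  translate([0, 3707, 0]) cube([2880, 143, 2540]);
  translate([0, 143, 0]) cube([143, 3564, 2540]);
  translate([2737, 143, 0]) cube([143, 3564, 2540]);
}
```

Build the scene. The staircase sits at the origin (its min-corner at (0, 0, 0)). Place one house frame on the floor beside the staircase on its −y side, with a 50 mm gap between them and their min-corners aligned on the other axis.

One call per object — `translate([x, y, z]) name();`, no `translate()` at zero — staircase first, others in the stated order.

staircase();
translate([0, -3900, 0]) house_frame();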